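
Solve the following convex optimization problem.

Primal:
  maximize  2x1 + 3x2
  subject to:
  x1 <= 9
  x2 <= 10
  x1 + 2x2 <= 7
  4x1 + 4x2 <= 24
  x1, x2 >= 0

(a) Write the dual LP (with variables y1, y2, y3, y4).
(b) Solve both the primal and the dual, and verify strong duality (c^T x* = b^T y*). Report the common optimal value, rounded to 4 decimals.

The standard primal-dual pair for 'max c^T x s.t. A x <= b, x >= 0' is:
  Dual:  min b^T y  s.t.  A^T y >= c,  y >= 0.

So the dual LP is:
  minimize  9y1 + 10y2 + 7y3 + 24y4
  subject to:
    y1 + y3 + 4y4 >= 2
    y2 + 2y3 + 4y4 >= 3
    y1, y2, y3, y4 >= 0

Solving the primal: x* = (5, 1).
  primal value c^T x* = 13.
Solving the dual: y* = (0, 0, 1, 0.25).
  dual value b^T y* = 13.
Strong duality: c^T x* = b^T y*. Confirmed.

13


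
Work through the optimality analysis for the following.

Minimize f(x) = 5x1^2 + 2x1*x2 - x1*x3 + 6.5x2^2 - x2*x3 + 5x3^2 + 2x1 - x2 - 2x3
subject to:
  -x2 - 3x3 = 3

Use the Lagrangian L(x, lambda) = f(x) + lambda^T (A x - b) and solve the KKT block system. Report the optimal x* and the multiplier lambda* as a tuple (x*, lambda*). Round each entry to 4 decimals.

Form the Lagrangian:
  L(x, lambda) = (1/2) x^T Q x + c^T x + lambda^T (A x - b)
Stationarity (grad_x L = 0): Q x + c + A^T lambda = 0.
Primal feasibility: A x = b.

This gives the KKT block system:
  [ Q   A^T ] [ x     ]   [-c ]
  [ A    0  ] [ lambda ] = [ b ]

Solving the linear system:
  x*      = (-0.2459, -0.2319, -0.9227)
  lambda* = (-3.5831)
  f(x*)   = 6.1674

x* = (-0.2459, -0.2319, -0.9227), lambda* = (-3.5831)


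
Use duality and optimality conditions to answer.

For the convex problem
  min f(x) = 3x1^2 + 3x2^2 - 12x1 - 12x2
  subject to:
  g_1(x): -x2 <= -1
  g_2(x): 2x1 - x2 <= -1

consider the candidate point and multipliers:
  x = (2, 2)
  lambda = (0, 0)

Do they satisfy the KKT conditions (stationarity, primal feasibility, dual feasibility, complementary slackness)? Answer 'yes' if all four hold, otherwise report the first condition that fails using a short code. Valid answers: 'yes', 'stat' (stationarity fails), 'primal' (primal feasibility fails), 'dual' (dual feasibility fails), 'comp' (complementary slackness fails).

Gradient of f: grad f(x) = Q x + c = (0, 0)
Constraint values g_i(x) = a_i^T x - b_i:
  g_1((2, 2)) = -1
  g_2((2, 2)) = 3
Stationarity residual: grad f(x) + sum_i lambda_i a_i = (0, 0)
  -> stationarity OK
Primal feasibility (all g_i <= 0): FAILS
Dual feasibility (all lambda_i >= 0): OK
Complementary slackness (lambda_i * g_i(x) = 0 for all i): OK

Verdict: the first failing condition is primal_feasibility -> primal.

primal


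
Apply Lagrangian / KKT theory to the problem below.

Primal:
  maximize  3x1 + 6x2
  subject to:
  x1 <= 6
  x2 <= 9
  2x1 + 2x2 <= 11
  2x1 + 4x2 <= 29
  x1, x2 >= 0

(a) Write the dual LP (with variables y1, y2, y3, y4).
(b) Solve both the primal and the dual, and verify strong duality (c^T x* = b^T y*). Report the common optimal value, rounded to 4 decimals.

The standard primal-dual pair for 'max c^T x s.t. A x <= b, x >= 0' is:
  Dual:  min b^T y  s.t.  A^T y >= c,  y >= 0.

So the dual LP is:
  minimize  6y1 + 9y2 + 11y3 + 29y4
  subject to:
    y1 + 2y3 + 2y4 >= 3
    y2 + 2y3 + 4y4 >= 6
    y1, y2, y3, y4 >= 0

Solving the primal: x* = (0, 5.5).
  primal value c^T x* = 33.
Solving the dual: y* = (0, 0, 3, 0).
  dual value b^T y* = 33.
Strong duality: c^T x* = b^T y*. Confirmed.

33


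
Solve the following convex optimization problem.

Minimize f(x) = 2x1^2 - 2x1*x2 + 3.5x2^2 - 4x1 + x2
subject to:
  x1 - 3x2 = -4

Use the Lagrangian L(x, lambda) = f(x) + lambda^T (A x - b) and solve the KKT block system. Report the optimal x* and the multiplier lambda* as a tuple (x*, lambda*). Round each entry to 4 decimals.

Form the Lagrangian:
  L(x, lambda) = (1/2) x^T Q x + c^T x + lambda^T (A x - b)
Stationarity (grad_x L = 0): Q x + c + A^T lambda = 0.
Primal feasibility: A x = b.

This gives the KKT block system:
  [ Q   A^T ] [ x     ]   [-c ]
  [ A    0  ] [ lambda ] = [ b ]

Solving the linear system:
  x*      = (0.9355, 1.6452)
  lambda* = (3.5484)
  f(x*)   = 6.0484

x* = (0.9355, 1.6452), lambda* = (3.5484)


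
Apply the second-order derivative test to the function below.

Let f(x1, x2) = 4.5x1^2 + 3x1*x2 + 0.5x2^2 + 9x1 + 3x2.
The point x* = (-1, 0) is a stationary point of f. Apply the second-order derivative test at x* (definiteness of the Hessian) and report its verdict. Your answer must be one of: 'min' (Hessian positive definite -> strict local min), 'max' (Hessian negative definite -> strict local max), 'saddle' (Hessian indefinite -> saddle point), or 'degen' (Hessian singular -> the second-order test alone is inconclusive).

Compute the Hessian H = grad^2 f:
  H = [[9, 3], [3, 1]]
Verify stationarity: grad f(x*) = H x* + g = (0, 0).
Eigenvalues of H: 0, 10.
H has a zero eigenvalue (singular; positive semidefinite but not definite), so H is neither positive definite, negative definite, nor indefinite. The second-order test alone is inconclusive -> degen.
(Indeed, f is constant along the null direction of H through x*, so x* is not a strict local extremum.)

degen


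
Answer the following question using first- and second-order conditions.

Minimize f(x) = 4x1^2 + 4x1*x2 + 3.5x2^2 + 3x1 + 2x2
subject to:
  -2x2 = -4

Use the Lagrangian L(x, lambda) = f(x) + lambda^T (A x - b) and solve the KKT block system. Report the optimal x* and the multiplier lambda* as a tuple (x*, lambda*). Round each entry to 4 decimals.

Form the Lagrangian:
  L(x, lambda) = (1/2) x^T Q x + c^T x + lambda^T (A x - b)
Stationarity (grad_x L = 0): Q x + c + A^T lambda = 0.
Primal feasibility: A x = b.

This gives the KKT block system:
  [ Q   A^T ] [ x     ]   [-c ]
  [ A    0  ] [ lambda ] = [ b ]

Solving the linear system:
  x*      = (-1.375, 2)
  lambda* = (5.25)
  f(x*)   = 10.4375

x* = (-1.375, 2), lambda* = (5.25)


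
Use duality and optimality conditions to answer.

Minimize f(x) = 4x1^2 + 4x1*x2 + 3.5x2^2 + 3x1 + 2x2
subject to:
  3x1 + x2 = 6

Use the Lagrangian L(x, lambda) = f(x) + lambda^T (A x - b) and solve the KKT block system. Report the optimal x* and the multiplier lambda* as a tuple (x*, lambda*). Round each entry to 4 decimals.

Form the Lagrangian:
  L(x, lambda) = (1/2) x^T Q x + c^T x + lambda^T (A x - b)
Stationarity (grad_x L = 0): Q x + c + A^T lambda = 0.
Primal feasibility: A x = b.

This gives the KKT block system:
  [ Q   A^T ] [ x     ]   [-c ]
  [ A    0  ] [ lambda ] = [ b ]

Solving the linear system:
  x*      = (2.234, -0.7021)
  lambda* = (-6.0213)
  f(x*)   = 20.7128

x* = (2.234, -0.7021), lambda* = (-6.0213)


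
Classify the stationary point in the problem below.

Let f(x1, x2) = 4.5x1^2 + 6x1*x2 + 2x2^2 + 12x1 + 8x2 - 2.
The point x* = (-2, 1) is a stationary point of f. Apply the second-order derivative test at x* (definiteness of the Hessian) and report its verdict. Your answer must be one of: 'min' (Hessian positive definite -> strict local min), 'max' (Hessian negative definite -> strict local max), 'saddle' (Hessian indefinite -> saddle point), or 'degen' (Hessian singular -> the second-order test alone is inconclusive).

Compute the Hessian H = grad^2 f:
  H = [[9, 6], [6, 4]]
Verify stationarity: grad f(x*) = H x* + g = (0, 0).
Eigenvalues of H: 0, 13.
H has a zero eigenvalue (singular; positive semidefinite but not definite), so H is neither positive definite, negative definite, nor indefinite. The second-order test alone is inconclusive -> degen.
(Indeed, f is constant along the null direction of H through x*, so x* is not a strict local extremum.)

degen


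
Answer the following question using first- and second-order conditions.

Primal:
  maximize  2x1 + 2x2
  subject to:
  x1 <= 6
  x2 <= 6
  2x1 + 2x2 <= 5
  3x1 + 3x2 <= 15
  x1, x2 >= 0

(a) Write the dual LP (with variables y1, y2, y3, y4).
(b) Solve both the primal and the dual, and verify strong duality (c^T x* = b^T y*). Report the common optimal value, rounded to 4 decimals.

The standard primal-dual pair for 'max c^T x s.t. A x <= b, x >= 0' is:
  Dual:  min b^T y  s.t.  A^T y >= c,  y >= 0.

So the dual LP is:
  minimize  6y1 + 6y2 + 5y3 + 15y4
  subject to:
    y1 + 2y3 + 3y4 >= 2
    y2 + 2y3 + 3y4 >= 2
    y1, y2, y3, y4 >= 0

Solving the primal: x* = (2.5, 0).
  primal value c^T x* = 5.
Solving the dual: y* = (0, 0, 1, 0).
  dual value b^T y* = 5.
Strong duality: c^T x* = b^T y*. Confirmed.

5


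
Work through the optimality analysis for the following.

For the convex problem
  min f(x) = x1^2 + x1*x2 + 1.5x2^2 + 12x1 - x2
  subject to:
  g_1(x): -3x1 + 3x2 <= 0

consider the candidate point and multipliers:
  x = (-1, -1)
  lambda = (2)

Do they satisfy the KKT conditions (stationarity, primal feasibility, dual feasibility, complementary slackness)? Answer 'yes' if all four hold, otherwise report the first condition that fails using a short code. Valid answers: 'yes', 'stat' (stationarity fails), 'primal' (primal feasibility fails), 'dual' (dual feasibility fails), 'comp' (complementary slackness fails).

Gradient of f: grad f(x) = Q x + c = (9, -5)
Constraint values g_i(x) = a_i^T x - b_i:
  g_1((-1, -1)) = 0
Stationarity residual: grad f(x) + sum_i lambda_i a_i = (3, 1)
  -> stationarity FAILS
Primal feasibility (all g_i <= 0): OK
Dual feasibility (all lambda_i >= 0): OK
Complementary slackness (lambda_i * g_i(x) = 0 for all i): OK

Verdict: the first failing condition is stationarity -> stat.

stat


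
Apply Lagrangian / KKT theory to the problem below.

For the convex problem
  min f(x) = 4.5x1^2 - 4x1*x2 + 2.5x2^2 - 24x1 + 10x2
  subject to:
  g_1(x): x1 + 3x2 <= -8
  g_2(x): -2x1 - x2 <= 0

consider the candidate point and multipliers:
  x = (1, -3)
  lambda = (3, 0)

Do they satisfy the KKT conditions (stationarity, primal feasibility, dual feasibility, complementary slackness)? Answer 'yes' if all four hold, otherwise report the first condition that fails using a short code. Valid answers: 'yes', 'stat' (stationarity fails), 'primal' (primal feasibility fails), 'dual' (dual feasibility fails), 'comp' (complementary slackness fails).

Gradient of f: grad f(x) = Q x + c = (-3, -9)
Constraint values g_i(x) = a_i^T x - b_i:
  g_1((1, -3)) = 0
  g_2((1, -3)) = 1
Stationarity residual: grad f(x) + sum_i lambda_i a_i = (0, 0)
  -> stationarity OK
Primal feasibility (all g_i <= 0): FAILS
Dual feasibility (all lambda_i >= 0): OK
Complementary slackness (lambda_i * g_i(x) = 0 for all i): OK

Verdict: the first failing condition is primal_feasibility -> primal.

primal


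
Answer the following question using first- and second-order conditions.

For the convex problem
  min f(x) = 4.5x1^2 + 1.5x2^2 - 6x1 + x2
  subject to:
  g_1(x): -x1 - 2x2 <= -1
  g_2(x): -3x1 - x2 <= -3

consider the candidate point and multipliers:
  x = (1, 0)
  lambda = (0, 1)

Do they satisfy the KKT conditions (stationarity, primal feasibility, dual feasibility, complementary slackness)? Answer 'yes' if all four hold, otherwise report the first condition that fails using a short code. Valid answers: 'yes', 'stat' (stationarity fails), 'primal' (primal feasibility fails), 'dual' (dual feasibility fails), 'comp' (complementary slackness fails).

Gradient of f: grad f(x) = Q x + c = (3, 1)
Constraint values g_i(x) = a_i^T x - b_i:
  g_1((1, 0)) = 0
  g_2((1, 0)) = 0
Stationarity residual: grad f(x) + sum_i lambda_i a_i = (0, 0)
  -> stationarity OK
Primal feasibility (all g_i <= 0): OK
Dual feasibility (all lambda_i >= 0): OK
Complementary slackness (lambda_i * g_i(x) = 0 for all i): OK

Verdict: yes, KKT holds.

yes


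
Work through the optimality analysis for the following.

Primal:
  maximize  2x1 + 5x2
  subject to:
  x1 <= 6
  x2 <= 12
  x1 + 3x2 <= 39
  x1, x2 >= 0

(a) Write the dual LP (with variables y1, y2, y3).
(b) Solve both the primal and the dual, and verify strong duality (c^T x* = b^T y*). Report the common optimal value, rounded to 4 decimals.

The standard primal-dual pair for 'max c^T x s.t. A x <= b, x >= 0' is:
  Dual:  min b^T y  s.t.  A^T y >= c,  y >= 0.

So the dual LP is:
  minimize  6y1 + 12y2 + 39y3
  subject to:
    y1 + y3 >= 2
    y2 + 3y3 >= 5
    y1, y2, y3 >= 0

Solving the primal: x* = (6, 11).
  primal value c^T x* = 67.
Solving the dual: y* = (0.3333, 0, 1.6667).
  dual value b^T y* = 67.
Strong duality: c^T x* = b^T y*. Confirmed.

67


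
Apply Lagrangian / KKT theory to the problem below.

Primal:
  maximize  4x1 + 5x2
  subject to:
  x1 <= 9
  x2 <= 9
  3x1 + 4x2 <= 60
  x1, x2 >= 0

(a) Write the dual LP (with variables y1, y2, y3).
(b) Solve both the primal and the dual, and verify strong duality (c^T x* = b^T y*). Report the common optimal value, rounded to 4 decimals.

The standard primal-dual pair for 'max c^T x s.t. A x <= b, x >= 0' is:
  Dual:  min b^T y  s.t.  A^T y >= c,  y >= 0.

So the dual LP is:
  minimize  9y1 + 9y2 + 60y3
  subject to:
    y1 + 3y3 >= 4
    y2 + 4y3 >= 5
    y1, y2, y3 >= 0

Solving the primal: x* = (9, 8.25).
  primal value c^T x* = 77.25.
Solving the dual: y* = (0.25, 0, 1.25).
  dual value b^T y* = 77.25.
Strong duality: c^T x* = b^T y*. Confirmed.

77.25


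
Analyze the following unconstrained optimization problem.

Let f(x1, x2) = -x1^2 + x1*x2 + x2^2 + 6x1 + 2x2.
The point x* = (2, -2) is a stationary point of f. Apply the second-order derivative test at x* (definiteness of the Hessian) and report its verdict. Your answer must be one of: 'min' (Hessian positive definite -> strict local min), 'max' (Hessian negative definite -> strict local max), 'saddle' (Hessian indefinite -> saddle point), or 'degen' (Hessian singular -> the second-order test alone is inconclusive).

Compute the Hessian H = grad^2 f:
  H = [[-2, 1], [1, 2]]
Verify stationarity: grad f(x*) = H x* + g = (0, 0).
Eigenvalues of H: -2.2361, 2.2361.
Eigenvalues have mixed signs, so H is indefinite -> x* is a saddle point.

saddle


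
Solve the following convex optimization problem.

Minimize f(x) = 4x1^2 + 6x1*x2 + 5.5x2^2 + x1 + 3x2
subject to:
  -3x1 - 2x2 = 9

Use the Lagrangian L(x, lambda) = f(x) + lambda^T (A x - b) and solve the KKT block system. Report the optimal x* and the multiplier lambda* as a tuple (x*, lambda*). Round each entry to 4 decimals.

Form the Lagrangian:
  L(x, lambda) = (1/2) x^T Q x + c^T x + lambda^T (A x - b)
Stationarity (grad_x L = 0): Q x + c + A^T lambda = 0.
Primal feasibility: A x = b.

This gives the KKT block system:
  [ Q   A^T ] [ x     ]   [-c ]
  [ A    0  ] [ lambda ] = [ b ]

Solving the linear system:
  x*      = (-2.9661, -0.0508)
  lambda* = (-7.678)
  f(x*)   = 32.9915

x* = (-2.9661, -0.0508), lambda* = (-7.678)


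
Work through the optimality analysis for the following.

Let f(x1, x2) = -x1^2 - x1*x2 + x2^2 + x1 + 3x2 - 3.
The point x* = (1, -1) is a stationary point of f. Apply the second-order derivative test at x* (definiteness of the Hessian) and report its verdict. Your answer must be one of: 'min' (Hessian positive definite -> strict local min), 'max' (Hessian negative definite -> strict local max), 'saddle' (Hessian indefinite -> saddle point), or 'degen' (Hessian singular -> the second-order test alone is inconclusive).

Compute the Hessian H = grad^2 f:
  H = [[-2, -1], [-1, 2]]
Verify stationarity: grad f(x*) = H x* + g = (0, 0).
Eigenvalues of H: -2.2361, 2.2361.
Eigenvalues have mixed signs, so H is indefinite -> x* is a saddle point.

saddle


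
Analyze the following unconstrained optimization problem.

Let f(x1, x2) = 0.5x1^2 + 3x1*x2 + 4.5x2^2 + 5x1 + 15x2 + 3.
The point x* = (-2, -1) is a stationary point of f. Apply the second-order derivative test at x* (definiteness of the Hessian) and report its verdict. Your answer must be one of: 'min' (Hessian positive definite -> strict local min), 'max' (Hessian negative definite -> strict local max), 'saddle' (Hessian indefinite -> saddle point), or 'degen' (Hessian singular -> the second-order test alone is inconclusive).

Compute the Hessian H = grad^2 f:
  H = [[1, 3], [3, 9]]
Verify stationarity: grad f(x*) = H x* + g = (0, 0).
Eigenvalues of H: 0, 10.
H has a zero eigenvalue (singular; positive semidefinite but not definite), so H is neither positive definite, negative definite, nor indefinite. The second-order test alone is inconclusive -> degen.
(Indeed, f is constant along the null direction of H through x*, so x* is not a strict local extremum.)

degen


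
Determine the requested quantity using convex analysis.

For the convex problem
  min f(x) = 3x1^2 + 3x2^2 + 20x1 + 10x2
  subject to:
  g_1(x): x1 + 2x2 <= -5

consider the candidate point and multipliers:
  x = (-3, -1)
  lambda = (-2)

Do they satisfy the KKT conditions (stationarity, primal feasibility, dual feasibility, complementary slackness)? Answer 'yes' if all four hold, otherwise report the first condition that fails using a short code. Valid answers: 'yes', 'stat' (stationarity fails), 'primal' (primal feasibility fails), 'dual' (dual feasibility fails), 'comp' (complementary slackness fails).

Gradient of f: grad f(x) = Q x + c = (2, 4)
Constraint values g_i(x) = a_i^T x - b_i:
  g_1((-3, -1)) = 0
Stationarity residual: grad f(x) + sum_i lambda_i a_i = (0, 0)
  -> stationarity OK
Primal feasibility (all g_i <= 0): OK
Dual feasibility (all lambda_i >= 0): FAILS
Complementary slackness (lambda_i * g_i(x) = 0 for all i): OK

Verdict: the first failing condition is dual_feasibility -> dual.

dual


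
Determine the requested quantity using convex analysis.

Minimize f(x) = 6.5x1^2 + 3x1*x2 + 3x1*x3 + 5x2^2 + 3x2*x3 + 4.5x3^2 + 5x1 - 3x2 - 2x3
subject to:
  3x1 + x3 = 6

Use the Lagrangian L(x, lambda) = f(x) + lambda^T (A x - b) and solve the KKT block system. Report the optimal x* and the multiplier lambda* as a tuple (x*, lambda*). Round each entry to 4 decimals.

Form the Lagrangian:
  L(x, lambda) = (1/2) x^T Q x + c^T x + lambda^T (A x - b)
Stationarity (grad_x L = 0): Q x + c + A^T lambda = 0.
Primal feasibility: A x = b.

This gives the KKT block system:
  [ Q   A^T ] [ x     ]   [-c ]
  [ A    0  ] [ lambda ] = [ b ]

Solving the linear system:
  x*      = (1.7127, -0.4724, 0.8619)
  lambda* = (-9.4779)
  f(x*)   = 32.5622

x* = (1.7127, -0.4724, 0.8619), lambda* = (-9.4779)


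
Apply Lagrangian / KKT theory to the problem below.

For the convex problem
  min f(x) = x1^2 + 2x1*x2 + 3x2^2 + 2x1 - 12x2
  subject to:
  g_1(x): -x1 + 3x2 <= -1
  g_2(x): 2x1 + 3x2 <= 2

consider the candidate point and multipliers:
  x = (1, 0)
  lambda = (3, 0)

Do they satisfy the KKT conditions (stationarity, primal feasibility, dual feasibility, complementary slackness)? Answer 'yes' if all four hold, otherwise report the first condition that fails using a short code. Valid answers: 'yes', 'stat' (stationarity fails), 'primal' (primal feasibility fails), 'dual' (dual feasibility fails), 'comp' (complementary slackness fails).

Gradient of f: grad f(x) = Q x + c = (4, -10)
Constraint values g_i(x) = a_i^T x - b_i:
  g_1((1, 0)) = 0
  g_2((1, 0)) = 0
Stationarity residual: grad f(x) + sum_i lambda_i a_i = (1, -1)
  -> stationarity FAILS
Primal feasibility (all g_i <= 0): OK
Dual feasibility (all lambda_i >= 0): OK
Complementary slackness (lambda_i * g_i(x) = 0 for all i): OK

Verdict: the first failing condition is stationarity -> stat.

stat


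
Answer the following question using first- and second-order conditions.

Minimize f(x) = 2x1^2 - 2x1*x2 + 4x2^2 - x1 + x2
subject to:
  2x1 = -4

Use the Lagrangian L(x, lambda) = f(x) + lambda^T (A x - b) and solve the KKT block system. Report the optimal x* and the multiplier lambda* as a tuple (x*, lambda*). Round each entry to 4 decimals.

Form the Lagrangian:
  L(x, lambda) = (1/2) x^T Q x + c^T x + lambda^T (A x - b)
Stationarity (grad_x L = 0): Q x + c + A^T lambda = 0.
Primal feasibility: A x = b.

This gives the KKT block system:
  [ Q   A^T ] [ x     ]   [-c ]
  [ A    0  ] [ lambda ] = [ b ]

Solving the linear system:
  x*      = (-2, -0.625)
  lambda* = (3.875)
  f(x*)   = 8.4375

x* = (-2, -0.625), lambda* = (3.875)


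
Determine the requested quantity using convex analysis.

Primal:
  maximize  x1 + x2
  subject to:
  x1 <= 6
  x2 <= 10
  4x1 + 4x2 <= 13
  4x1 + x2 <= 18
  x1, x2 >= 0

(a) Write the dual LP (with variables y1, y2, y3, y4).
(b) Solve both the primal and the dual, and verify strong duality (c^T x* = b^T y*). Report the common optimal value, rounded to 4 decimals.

The standard primal-dual pair for 'max c^T x s.t. A x <= b, x >= 0' is:
  Dual:  min b^T y  s.t.  A^T y >= c,  y >= 0.

So the dual LP is:
  minimize  6y1 + 10y2 + 13y3 + 18y4
  subject to:
    y1 + 4y3 + 4y4 >= 1
    y2 + 4y3 + y4 >= 1
    y1, y2, y3, y4 >= 0

Solving the primal: x* = (3.25, 0).
  primal value c^T x* = 3.25.
Solving the dual: y* = (0, 0, 0.25, 0).
  dual value b^T y* = 3.25.
Strong duality: c^T x* = b^T y*. Confirmed.

3.25


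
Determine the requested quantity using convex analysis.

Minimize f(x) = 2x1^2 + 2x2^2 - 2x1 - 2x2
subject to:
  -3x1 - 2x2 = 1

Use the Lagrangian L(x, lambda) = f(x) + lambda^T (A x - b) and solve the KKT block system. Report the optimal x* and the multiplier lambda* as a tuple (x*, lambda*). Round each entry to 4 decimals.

Form the Lagrangian:
  L(x, lambda) = (1/2) x^T Q x + c^T x + lambda^T (A x - b)
Stationarity (grad_x L = 0): Q x + c + A^T lambda = 0.
Primal feasibility: A x = b.

This gives the KKT block system:
  [ Q   A^T ] [ x     ]   [-c ]
  [ A    0  ] [ lambda ] = [ b ]

Solving the linear system:
  x*      = (-0.3077, -0.0385)
  lambda* = (-1.0769)
  f(x*)   = 0.8846

x* = (-0.3077, -0.0385), lambda* = (-1.0769)


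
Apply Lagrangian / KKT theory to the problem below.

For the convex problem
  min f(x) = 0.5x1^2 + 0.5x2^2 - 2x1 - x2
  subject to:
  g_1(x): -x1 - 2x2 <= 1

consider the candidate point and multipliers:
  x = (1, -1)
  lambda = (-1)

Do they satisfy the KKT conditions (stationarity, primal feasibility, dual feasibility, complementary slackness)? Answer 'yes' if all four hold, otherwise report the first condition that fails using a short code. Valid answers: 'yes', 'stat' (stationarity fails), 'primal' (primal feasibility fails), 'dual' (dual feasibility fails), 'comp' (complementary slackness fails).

Gradient of f: grad f(x) = Q x + c = (-1, -2)
Constraint values g_i(x) = a_i^T x - b_i:
  g_1((1, -1)) = 0
Stationarity residual: grad f(x) + sum_i lambda_i a_i = (0, 0)
  -> stationarity OK
Primal feasibility (all g_i <= 0): OK
Dual feasibility (all lambda_i >= 0): FAILS
Complementary slackness (lambda_i * g_i(x) = 0 for all i): OK

Verdict: the first failing condition is dual_feasibility -> dual.

dual


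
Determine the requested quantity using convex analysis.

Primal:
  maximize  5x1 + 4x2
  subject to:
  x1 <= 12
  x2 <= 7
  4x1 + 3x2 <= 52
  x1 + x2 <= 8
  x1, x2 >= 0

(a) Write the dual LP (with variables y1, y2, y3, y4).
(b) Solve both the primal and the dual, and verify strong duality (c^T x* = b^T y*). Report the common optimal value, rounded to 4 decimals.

The standard primal-dual pair for 'max c^T x s.t. A x <= b, x >= 0' is:
  Dual:  min b^T y  s.t.  A^T y >= c,  y >= 0.

So the dual LP is:
  minimize  12y1 + 7y2 + 52y3 + 8y4
  subject to:
    y1 + 4y3 + y4 >= 5
    y2 + 3y3 + y4 >= 4
    y1, y2, y3, y4 >= 0

Solving the primal: x* = (8, 0).
  primal value c^T x* = 40.
Solving the dual: y* = (0, 0, 0, 5).
  dual value b^T y* = 40.
Strong duality: c^T x* = b^T y*. Confirmed.

40


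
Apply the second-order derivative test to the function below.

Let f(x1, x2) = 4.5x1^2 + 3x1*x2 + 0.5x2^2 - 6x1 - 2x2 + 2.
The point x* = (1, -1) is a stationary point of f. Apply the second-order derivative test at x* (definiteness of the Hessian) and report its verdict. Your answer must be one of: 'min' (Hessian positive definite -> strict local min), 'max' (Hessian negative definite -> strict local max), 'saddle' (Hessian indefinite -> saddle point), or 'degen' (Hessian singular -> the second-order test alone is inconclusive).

Compute the Hessian H = grad^2 f:
  H = [[9, 3], [3, 1]]
Verify stationarity: grad f(x*) = H x* + g = (0, 0).
Eigenvalues of H: 0, 10.
H has a zero eigenvalue (singular; positive semidefinite but not definite), so H is neither positive definite, negative definite, nor indefinite. The second-order test alone is inconclusive -> degen.
(Indeed, f is constant along the null direction of H through x*, so x* is not a strict local extremum.)

degen


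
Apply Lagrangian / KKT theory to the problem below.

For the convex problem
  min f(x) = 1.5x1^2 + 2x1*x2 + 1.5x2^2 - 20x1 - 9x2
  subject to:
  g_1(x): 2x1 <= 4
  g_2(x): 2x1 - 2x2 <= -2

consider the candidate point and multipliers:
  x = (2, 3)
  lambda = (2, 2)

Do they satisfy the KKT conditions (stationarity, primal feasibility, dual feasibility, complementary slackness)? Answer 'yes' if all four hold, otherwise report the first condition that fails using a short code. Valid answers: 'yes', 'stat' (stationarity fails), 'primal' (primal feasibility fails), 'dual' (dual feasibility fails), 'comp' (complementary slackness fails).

Gradient of f: grad f(x) = Q x + c = (-8, 4)
Constraint values g_i(x) = a_i^T x - b_i:
  g_1((2, 3)) = 0
  g_2((2, 3)) = 0
Stationarity residual: grad f(x) + sum_i lambda_i a_i = (0, 0)
  -> stationarity OK
Primal feasibility (all g_i <= 0): OK
Dual feasibility (all lambda_i >= 0): OK
Complementary slackness (lambda_i * g_i(x) = 0 for all i): OK

Verdict: yes, KKT holds.

yes


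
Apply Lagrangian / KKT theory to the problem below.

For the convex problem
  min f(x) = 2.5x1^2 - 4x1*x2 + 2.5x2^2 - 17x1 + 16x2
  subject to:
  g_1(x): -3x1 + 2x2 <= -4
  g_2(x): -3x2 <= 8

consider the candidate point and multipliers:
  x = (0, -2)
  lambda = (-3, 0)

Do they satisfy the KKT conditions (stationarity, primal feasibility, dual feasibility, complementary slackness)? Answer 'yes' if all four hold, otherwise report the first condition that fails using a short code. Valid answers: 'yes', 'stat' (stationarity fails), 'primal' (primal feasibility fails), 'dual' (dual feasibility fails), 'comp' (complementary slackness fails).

Gradient of f: grad f(x) = Q x + c = (-9, 6)
Constraint values g_i(x) = a_i^T x - b_i:
  g_1((0, -2)) = 0
  g_2((0, -2)) = -2
Stationarity residual: grad f(x) + sum_i lambda_i a_i = (0, 0)
  -> stationarity OK
Primal feasibility (all g_i <= 0): OK
Dual feasibility (all lambda_i >= 0): FAILS
Complementary slackness (lambda_i * g_i(x) = 0 for all i): OK

Verdict: the first failing condition is dual_feasibility -> dual.

dual


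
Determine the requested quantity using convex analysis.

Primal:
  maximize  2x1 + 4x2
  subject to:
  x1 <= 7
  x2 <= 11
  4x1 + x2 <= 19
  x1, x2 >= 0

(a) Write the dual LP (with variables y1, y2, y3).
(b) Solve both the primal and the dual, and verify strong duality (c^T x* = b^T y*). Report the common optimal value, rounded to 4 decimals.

The standard primal-dual pair for 'max c^T x s.t. A x <= b, x >= 0' is:
  Dual:  min b^T y  s.t.  A^T y >= c,  y >= 0.

So the dual LP is:
  minimize  7y1 + 11y2 + 19y3
  subject to:
    y1 + 4y3 >= 2
    y2 + y3 >= 4
    y1, y2, y3 >= 0

Solving the primal: x* = (2, 11).
  primal value c^T x* = 48.
Solving the dual: y* = (0, 3.5, 0.5).
  dual value b^T y* = 48.
Strong duality: c^T x* = b^T y*. Confirmed.

48


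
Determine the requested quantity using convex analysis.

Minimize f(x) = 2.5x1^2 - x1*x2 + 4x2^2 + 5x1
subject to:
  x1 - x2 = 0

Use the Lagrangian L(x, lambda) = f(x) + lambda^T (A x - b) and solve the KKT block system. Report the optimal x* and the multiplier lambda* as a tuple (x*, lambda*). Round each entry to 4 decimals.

Form the Lagrangian:
  L(x, lambda) = (1/2) x^T Q x + c^T x + lambda^T (A x - b)
Stationarity (grad_x L = 0): Q x + c + A^T lambda = 0.
Primal feasibility: A x = b.

This gives the KKT block system:
  [ Q   A^T ] [ x     ]   [-c ]
  [ A    0  ] [ lambda ] = [ b ]

Solving the linear system:
  x*      = (-0.4545, -0.4545)
  lambda* = (-3.1818)
  f(x*)   = -1.1364

x* = (-0.4545, -0.4545), lambda* = (-3.1818)


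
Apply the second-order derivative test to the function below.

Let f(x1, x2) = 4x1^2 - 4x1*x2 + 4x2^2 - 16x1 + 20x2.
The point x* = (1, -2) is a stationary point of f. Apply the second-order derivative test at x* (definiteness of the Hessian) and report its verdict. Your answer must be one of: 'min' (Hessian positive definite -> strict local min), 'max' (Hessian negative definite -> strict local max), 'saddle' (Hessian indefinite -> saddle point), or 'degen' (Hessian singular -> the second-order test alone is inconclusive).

Compute the Hessian H = grad^2 f:
  H = [[8, -4], [-4, 8]]
Verify stationarity: grad f(x*) = H x* + g = (0, 0).
Eigenvalues of H: 4, 12.
Both eigenvalues > 0, so H is positive definite -> x* is a strict local min.

min


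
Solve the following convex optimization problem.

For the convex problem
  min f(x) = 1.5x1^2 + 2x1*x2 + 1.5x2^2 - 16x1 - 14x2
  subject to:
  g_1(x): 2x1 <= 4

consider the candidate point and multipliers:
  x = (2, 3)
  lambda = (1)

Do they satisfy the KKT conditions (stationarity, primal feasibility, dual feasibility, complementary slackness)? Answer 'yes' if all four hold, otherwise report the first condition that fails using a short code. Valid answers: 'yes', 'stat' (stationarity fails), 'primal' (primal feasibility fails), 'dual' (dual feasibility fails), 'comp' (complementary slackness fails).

Gradient of f: grad f(x) = Q x + c = (-4, -1)
Constraint values g_i(x) = a_i^T x - b_i:
  g_1((2, 3)) = 0
Stationarity residual: grad f(x) + sum_i lambda_i a_i = (-2, -1)
  -> stationarity FAILS
Primal feasibility (all g_i <= 0): OK
Dual feasibility (all lambda_i >= 0): OK
Complementary slackness (lambda_i * g_i(x) = 0 for all i): OK

Verdict: the first failing condition is stationarity -> stat.

stat


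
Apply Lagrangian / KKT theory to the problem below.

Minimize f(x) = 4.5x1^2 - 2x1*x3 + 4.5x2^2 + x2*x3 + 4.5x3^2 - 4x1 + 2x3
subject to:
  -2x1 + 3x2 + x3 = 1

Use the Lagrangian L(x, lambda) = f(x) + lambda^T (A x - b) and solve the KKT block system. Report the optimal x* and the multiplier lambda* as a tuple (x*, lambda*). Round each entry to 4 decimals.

Form the Lagrangian:
  L(x, lambda) = (1/2) x^T Q x + c^T x + lambda^T (A x - b)
Stationarity (grad_x L = 0): Q x + c + A^T lambda = 0.
Primal feasibility: A x = b.

This gives the KKT block system:
  [ Q   A^T ] [ x     ]   [-c ]
  [ A    0  ] [ lambda ] = [ b ]

Solving the linear system:
  x*      = (0.129, 0.4516, -0.0968)
  lambda* = (-1.3226)
  f(x*)   = 0.3065

x* = (0.129, 0.4516, -0.0968), lambda* = (-1.3226)


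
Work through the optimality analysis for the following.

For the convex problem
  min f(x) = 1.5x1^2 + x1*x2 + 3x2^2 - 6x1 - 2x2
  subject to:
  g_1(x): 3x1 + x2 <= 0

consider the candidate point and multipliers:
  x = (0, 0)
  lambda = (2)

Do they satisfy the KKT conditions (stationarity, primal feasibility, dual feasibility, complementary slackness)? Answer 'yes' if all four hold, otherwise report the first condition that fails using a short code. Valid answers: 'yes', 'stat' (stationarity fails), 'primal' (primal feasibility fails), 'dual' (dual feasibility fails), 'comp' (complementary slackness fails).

Gradient of f: grad f(x) = Q x + c = (-6, -2)
Constraint values g_i(x) = a_i^T x - b_i:
  g_1((0, 0)) = 0
Stationarity residual: grad f(x) + sum_i lambda_i a_i = (0, 0)
  -> stationarity OK
Primal feasibility (all g_i <= 0): OK
Dual feasibility (all lambda_i >= 0): OK
Complementary slackness (lambda_i * g_i(x) = 0 for all i): OK

Verdict: yes, KKT holds.

yes


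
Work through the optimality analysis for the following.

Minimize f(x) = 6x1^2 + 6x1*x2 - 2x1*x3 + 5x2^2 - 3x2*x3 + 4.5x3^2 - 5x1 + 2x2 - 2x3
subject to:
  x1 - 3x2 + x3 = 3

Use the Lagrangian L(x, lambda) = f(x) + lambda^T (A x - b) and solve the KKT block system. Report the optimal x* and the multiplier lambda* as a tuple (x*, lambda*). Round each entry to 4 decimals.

Form the Lagrangian:
  L(x, lambda) = (1/2) x^T Q x + c^T x + lambda^T (A x - b)
Stationarity (grad_x L = 0): Q x + c + A^T lambda = 0.
Primal feasibility: A x = b.

This gives the KKT block system:
  [ Q   A^T ] [ x     ]   [-c ]
  [ A    0  ] [ lambda ] = [ b ]

Solving the linear system:
  x*      = (0.7974, -0.6693, 0.1946)
  lambda* = (-0.1641)
  f(x*)   = -2.6113

x* = (0.7974, -0.6693, 0.1946), lambda* = (-0.1641)


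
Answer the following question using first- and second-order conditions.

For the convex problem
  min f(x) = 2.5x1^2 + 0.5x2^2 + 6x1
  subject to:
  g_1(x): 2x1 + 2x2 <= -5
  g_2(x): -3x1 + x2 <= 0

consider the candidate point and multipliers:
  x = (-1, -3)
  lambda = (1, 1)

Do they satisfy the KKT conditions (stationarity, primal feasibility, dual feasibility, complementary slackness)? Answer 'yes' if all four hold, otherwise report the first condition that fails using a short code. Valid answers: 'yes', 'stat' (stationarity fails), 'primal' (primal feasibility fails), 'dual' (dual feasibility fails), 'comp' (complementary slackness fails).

Gradient of f: grad f(x) = Q x + c = (1, -3)
Constraint values g_i(x) = a_i^T x - b_i:
  g_1((-1, -3)) = -3
  g_2((-1, -3)) = 0
Stationarity residual: grad f(x) + sum_i lambda_i a_i = (0, 0)
  -> stationarity OK
Primal feasibility (all g_i <= 0): OK
Dual feasibility (all lambda_i >= 0): OK
Complementary slackness (lambda_i * g_i(x) = 0 for all i): FAILS

Verdict: the first failing condition is complementary_slackness -> comp.

comp


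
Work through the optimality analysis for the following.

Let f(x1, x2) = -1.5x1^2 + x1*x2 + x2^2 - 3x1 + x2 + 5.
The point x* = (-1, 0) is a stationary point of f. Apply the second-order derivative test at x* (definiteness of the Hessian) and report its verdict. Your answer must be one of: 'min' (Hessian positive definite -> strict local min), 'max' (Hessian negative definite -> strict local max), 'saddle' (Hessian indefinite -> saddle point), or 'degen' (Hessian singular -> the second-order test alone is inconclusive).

Compute the Hessian H = grad^2 f:
  H = [[-3, 1], [1, 2]]
Verify stationarity: grad f(x*) = H x* + g = (0, 0).
Eigenvalues of H: -3.1926, 2.1926.
Eigenvalues have mixed signs, so H is indefinite -> x* is a saddle point.

saddle


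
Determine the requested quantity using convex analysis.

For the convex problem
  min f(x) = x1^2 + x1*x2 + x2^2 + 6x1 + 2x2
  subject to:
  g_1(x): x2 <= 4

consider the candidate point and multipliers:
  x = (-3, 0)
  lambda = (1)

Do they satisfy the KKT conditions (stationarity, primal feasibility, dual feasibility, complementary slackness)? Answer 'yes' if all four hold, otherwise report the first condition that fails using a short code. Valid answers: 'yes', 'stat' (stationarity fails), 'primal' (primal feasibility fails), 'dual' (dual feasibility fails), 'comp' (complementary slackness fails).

Gradient of f: grad f(x) = Q x + c = (0, -1)
Constraint values g_i(x) = a_i^T x - b_i:
  g_1((-3, 0)) = -4
Stationarity residual: grad f(x) + sum_i lambda_i a_i = (0, 0)
  -> stationarity OK
Primal feasibility (all g_i <= 0): OK
Dual feasibility (all lambda_i >= 0): OK
Complementary slackness (lambda_i * g_i(x) = 0 for all i): FAILS

Verdict: the first failing condition is complementary_slackness -> comp.

comp


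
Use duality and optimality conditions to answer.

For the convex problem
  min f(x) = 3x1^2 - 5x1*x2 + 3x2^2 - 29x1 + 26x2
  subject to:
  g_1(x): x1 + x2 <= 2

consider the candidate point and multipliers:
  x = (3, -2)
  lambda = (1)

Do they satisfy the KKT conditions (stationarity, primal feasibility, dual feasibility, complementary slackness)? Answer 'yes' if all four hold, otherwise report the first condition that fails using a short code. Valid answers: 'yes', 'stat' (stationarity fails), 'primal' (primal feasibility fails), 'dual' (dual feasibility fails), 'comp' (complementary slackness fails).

Gradient of f: grad f(x) = Q x + c = (-1, -1)
Constraint values g_i(x) = a_i^T x - b_i:
  g_1((3, -2)) = -1
Stationarity residual: grad f(x) + sum_i lambda_i a_i = (0, 0)
  -> stationarity OK
Primal feasibility (all g_i <= 0): OK
Dual feasibility (all lambda_i >= 0): OK
Complementary slackness (lambda_i * g_i(x) = 0 for all i): FAILS

Verdict: the first failing condition is complementary_slackness -> comp.

comp


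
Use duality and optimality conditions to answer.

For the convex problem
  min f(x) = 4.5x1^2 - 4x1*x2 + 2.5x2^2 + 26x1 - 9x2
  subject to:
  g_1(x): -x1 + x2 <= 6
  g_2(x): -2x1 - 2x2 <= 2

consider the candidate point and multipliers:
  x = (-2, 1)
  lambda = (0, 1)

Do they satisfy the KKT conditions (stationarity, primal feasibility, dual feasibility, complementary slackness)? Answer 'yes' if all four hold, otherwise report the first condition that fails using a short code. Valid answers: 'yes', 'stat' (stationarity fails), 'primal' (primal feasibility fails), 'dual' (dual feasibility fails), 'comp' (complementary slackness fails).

Gradient of f: grad f(x) = Q x + c = (4, 4)
Constraint values g_i(x) = a_i^T x - b_i:
  g_1((-2, 1)) = -3
  g_2((-2, 1)) = 0
Stationarity residual: grad f(x) + sum_i lambda_i a_i = (2, 2)
  -> stationarity FAILS
Primal feasibility (all g_i <= 0): OK
Dual feasibility (all lambda_i >= 0): OK
Complementary slackness (lambda_i * g_i(x) = 0 for all i): OK

Verdict: the first failing condition is stationarity -> stat.

stat


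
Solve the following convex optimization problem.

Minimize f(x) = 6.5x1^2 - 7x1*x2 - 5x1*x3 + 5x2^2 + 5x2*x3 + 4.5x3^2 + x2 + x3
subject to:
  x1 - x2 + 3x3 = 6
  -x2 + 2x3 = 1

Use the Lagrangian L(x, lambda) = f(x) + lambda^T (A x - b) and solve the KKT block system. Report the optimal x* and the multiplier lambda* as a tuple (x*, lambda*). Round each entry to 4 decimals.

Form the Lagrangian:
  L(x, lambda) = (1/2) x^T Q x + c^T x + lambda^T (A x - b)
Stationarity (grad_x L = 0): Q x + c + A^T lambda = 0.
Primal feasibility: A x = b.

This gives the KKT block system:
  [ Q   A^T ] [ x     ]   [-c ]
  [ A    0  ] [ lambda ] = [ b ]

Solving the linear system:
  x*      = (3.425, 2.15, 1.575)
  lambda* = (-21.6, 28)
  f(x*)   = 52.6625

x* = (3.425, 2.15, 1.575), lambda* = (-21.6, 28)


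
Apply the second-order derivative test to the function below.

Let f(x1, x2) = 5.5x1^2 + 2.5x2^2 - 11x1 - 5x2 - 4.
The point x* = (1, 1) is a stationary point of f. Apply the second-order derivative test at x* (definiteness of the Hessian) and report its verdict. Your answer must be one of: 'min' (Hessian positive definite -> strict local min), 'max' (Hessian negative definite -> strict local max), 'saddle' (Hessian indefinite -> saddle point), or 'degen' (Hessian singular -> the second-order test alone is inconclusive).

Compute the Hessian H = grad^2 f:
  H = [[11, 0], [0, 5]]
Verify stationarity: grad f(x*) = H x* + g = (0, 0).
Eigenvalues of H: 5, 11.
Both eigenvalues > 0, so H is positive definite -> x* is a strict local min.

min


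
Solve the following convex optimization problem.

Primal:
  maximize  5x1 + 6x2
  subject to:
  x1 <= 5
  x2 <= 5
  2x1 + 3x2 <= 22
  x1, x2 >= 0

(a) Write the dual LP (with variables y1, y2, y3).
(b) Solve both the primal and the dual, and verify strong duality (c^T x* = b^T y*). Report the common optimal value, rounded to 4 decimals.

The standard primal-dual pair for 'max c^T x s.t. A x <= b, x >= 0' is:
  Dual:  min b^T y  s.t.  A^T y >= c,  y >= 0.

So the dual LP is:
  minimize  5y1 + 5y2 + 22y3
  subject to:
    y1 + 2y3 >= 5
    y2 + 3y3 >= 6
    y1, y2, y3 >= 0

Solving the primal: x* = (5, 4).
  primal value c^T x* = 49.
Solving the dual: y* = (1, 0, 2).
  dual value b^T y* = 49.
Strong duality: c^T x* = b^T y*. Confirmed.

49


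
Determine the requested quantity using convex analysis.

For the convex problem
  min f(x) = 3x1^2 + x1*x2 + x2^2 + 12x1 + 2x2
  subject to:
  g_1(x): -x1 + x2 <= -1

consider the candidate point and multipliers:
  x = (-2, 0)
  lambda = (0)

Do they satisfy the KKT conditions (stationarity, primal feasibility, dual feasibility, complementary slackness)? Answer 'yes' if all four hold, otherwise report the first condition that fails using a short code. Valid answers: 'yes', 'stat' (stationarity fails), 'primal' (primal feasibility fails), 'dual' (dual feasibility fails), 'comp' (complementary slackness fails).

Gradient of f: grad f(x) = Q x + c = (0, 0)
Constraint values g_i(x) = a_i^T x - b_i:
  g_1((-2, 0)) = 3
Stationarity residual: grad f(x) + sum_i lambda_i a_i = (0, 0)
  -> stationarity OK
Primal feasibility (all g_i <= 0): FAILS
Dual feasibility (all lambda_i >= 0): OK
Complementary slackness (lambda_i * g_i(x) = 0 for all i): OK

Verdict: the first failing condition is primal_feasibility -> primal.

primal
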